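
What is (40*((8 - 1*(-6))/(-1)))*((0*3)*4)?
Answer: 0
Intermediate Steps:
(40*((8 - 1*(-6))/(-1)))*((0*3)*4) = (40*((8 + 6)*(-1)))*(0*4) = (40*(14*(-1)))*0 = (40*(-14))*0 = -560*0 = 0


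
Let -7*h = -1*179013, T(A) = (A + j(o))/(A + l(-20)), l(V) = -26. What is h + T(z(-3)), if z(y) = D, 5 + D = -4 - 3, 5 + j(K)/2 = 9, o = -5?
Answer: 3401261/133 ≈ 25573.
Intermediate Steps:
j(K) = 8 (j(K) = -10 + 2*9 = -10 + 18 = 8)
D = -12 (D = -5 + (-4 - 3) = -5 - 7 = -12)
z(y) = -12
T(A) = (8 + A)/(-26 + A) (T(A) = (A + 8)/(A - 26) = (8 + A)/(-26 + A))
h = 179013/7 (h = -(-1)*179013/7 = -⅐*(-179013) = 179013/7 ≈ 25573.)
h + T(z(-3)) = 179013/7 + (8 - 12)/(-26 - 12) = 179013/7 - 4/(-38) = 179013/7 - 1/38*(-4) = 179013/7 + 2/19 = 3401261/133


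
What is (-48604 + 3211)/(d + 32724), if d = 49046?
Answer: -45393/81770 ≈ -0.55513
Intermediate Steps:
(-48604 + 3211)/(d + 32724) = (-48604 + 3211)/(49046 + 32724) = -45393/81770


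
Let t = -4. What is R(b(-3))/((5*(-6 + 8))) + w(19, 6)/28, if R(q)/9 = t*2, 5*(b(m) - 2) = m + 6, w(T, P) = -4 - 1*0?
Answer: -257/35 ≈ -7.3429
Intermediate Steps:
w(T, P) = -4 (w(T, P) = -4 + 0 = -4)
b(m) = 16/5 + m/5 (b(m) = 2 + (m + 6)/5 = 2 + (6 + m)/5 = 2 + (6/5 + m/5) = 16/5 + m/5)
R(q) = -72 (R(q) = 9*(-4*2) = 9*(-8) = -72)
R(b(-3))/((5*(-6 + 8))) + w(19, 6)/28 = -72*1/(5*(-6 + 8)) - 4/28 = -72/(5*2) - 4*1/28 = -72/10 - 1/7 = -72*1/10 - 1/7 = -36/5 - 1/7 = -257/35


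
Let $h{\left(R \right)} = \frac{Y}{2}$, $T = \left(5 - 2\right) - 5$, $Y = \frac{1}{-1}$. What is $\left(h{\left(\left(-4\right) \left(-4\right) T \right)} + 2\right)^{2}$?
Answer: $\frac{9}{4} \approx 2.25$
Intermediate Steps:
$Y = -1$
$T = -2$ ($T = 3 - 5 = -2$)
$h{\left(R \right)} = - \frac{1}{2}$
$\left(h{\left(\left(-4\right) \left(-4\right) T \right)} + 2\right)^{2} = \left(- \frac{1}{2} + 2\right)^{2} = \left(\frac{3}{2}\right)^{2} = \frac{9}{4}$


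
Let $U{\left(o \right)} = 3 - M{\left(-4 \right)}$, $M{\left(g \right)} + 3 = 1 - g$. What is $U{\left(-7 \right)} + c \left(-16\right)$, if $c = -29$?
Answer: $465$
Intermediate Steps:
$M{\left(g \right)} = -2 - g$ ($M{\left(g \right)} = -3 - \left(-1 + g\right) = -2 - g$)
$U{\left(o \right)} = 1$ ($U{\left(o \right)} = 3 - \left(-2 - -4\right) = 3 - \left(-2 + 4\right) = 3 - 2 = 1$)
$U{\left(-7 \right)} + c \left(-16\right) = 1 - -464 = 1 + 464 = 465$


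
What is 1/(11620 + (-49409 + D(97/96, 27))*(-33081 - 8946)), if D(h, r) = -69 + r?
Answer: 1/2078288797 ≈ 4.8117e-10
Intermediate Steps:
1/(11620 + (-49409 + D(97/96, 27))*(-33081 - 8946)) = 1/(11620 + (-49409 + (-69 + 27))*(-33081 - 8946)) = 1/(11620 + (-49409 - 42)*(-42027)) = 1/(11620 - 49451*(-42027)) = 1/(11620 + 2078277177) = 1/2078288797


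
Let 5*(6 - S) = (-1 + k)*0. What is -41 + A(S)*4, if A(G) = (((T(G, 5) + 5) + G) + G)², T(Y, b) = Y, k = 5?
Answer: 2075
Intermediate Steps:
S = 6 (S = 6 - (-1 + 5)*0/5 = 6 - 4*0/5 = 6 - ⅕*0 = 6 + 0 = 6)
A(G) = (5 + 3*G)² (A(G) = (((G + 5) + G) + G)² = (((5 + G) + G) + G)² = ((5 + 2*G) + G)² = (5 + 3*G)²)
-41 + A(S)*4 = -41 + (5 + 3*6)²*4 = -41 + (5 + 18)²*4 = -41 + 23²*4 = -41 + 529*4 = -41 + 2116 = 2075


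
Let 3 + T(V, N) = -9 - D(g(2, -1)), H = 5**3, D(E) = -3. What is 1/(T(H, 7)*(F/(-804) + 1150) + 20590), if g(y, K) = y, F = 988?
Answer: 67/686821 ≈ 9.7551e-5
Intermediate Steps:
H = 125
T(V, N) = -9 (T(V, N) = -3 + (-9 - 1*(-3)) = -3 + (-9 + 3) = -3 - 6 = -9)
1/(T(H, 7)*(F/(-804) + 1150) + 20590) = 1/(-9*(988/(-804) + 1150) + 20590) = 1/(-9*(988*(-1/804) + 1150) + 20590) = 1/(-9*(-247/201 + 1150) + 20590) = 1/(-9*230903/201 + 20590) = 1/(-692709/67 + 20590) = 1/(686821/67) = 67/686821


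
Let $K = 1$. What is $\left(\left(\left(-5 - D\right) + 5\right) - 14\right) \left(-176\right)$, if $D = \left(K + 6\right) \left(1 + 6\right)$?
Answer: $11088$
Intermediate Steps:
$D = 49$ ($D = \left(1 + 6\right) \left(1 + 6\right) = 7 \cdot 7 = 49$)
$\left(\left(\left(-5 - D\right) + 5\right) - 14\right) \left(-176\right) = \left(\left(\left(-5 - 49\right) + 5\right) - 14\right) \left(-176\right) = \left(\left(-54 + 5\right) - 14\right) \left(-176\right) = \left(-49 - 14\right) \left(-176\right) = \left(-63\right) \left(-176\right) = 11088$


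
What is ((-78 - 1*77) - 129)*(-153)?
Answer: 43452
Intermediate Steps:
((-78 - 1*77) - 129)*(-153) = ((-78 - 77) - 129)*(-153) = (-155 - 129)*(-153) = -284*(-153) = 43452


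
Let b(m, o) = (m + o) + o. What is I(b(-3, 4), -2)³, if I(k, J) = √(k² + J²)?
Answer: 29*√29 ≈ 156.17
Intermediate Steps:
b(m, o) = m + 2*o
I(k, J) = √(J² + k²)
I(b(-3, 4), -2)³ = (√((-2)² + (-3 + 2*4)²))³ = (√(4 + (-3 + 8)²))³ = (√(4 + 5²))³ = (√(4 + 25))³ = (√29)³ = 29*√29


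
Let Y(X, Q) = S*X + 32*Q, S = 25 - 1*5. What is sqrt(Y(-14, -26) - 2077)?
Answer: I*sqrt(3189) ≈ 56.471*I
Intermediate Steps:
S = 20 (S = 25 - 5 = 20)
Y(X, Q) = 20*X + 32*Q
sqrt(Y(-14, -26) - 2077) = sqrt((20*(-14) + 32*(-26)) - 2077) = sqrt((-280 - 832) - 2077) = sqrt(-1112 - 2077) = sqrt(-3189) = I*sqrt(3189)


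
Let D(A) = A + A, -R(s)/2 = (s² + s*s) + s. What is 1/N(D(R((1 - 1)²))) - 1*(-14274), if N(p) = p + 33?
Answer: 471043/33 ≈ 14274.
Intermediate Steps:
R(s) = -4*s² - 2*s (R(s) = -2*((s² + s*s) + s) = -2*((s² + s²) + s) = -2*(2*s² + s) = -2*(s + 2*s²) = -4*s² - 2*s)
D(A) = 2*A
N(p) = 33 + p
1/N(D(R((1 - 1)²))) - 1*(-14274) = 1/(33 + 2*(-2*(1 - 1)²*(1 + 2*(1 - 1)²))) - 1*(-14274) = 1/(33 + 2*(-2*0²*(1 + 2*0²))) + 14274 = 1/(33 + 2*(-2*0*(1 + 2*0))) + 14274 = 1/(33 + 2*(-2*0*(1 + 0))) + 14274 = 1/(33 + 2*(-2*0*1)) + 14274 = 1/(33 + 2*0) + 14274 = 1/(33 + 0) + 14274 = 1/33 + 14274 = 471043/33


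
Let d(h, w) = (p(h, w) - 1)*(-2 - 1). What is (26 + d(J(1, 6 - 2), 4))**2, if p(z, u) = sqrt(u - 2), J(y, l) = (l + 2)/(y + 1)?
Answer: 859 - 174*sqrt(2) ≈ 612.93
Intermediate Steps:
J(y, l) = (2 + l)/(1 + y)
p(z, u) = sqrt(-2 + u)
d(h, w) = 3 - 3*sqrt(-2 + w) (d(h, w) = (sqrt(-2 + w) - 1)*(-2 - 1) = (-1 + sqrt(-2 + w))*(-3) = 3 - 3*sqrt(-2 + w))
(26 + d(J(1, 6 - 2), 4))**2 = (26 + (3 - 3*sqrt(-2 + 4)))**2 = (26 + (3 - 3*sqrt(2)))**2 = (29 - 3*sqrt(2))**2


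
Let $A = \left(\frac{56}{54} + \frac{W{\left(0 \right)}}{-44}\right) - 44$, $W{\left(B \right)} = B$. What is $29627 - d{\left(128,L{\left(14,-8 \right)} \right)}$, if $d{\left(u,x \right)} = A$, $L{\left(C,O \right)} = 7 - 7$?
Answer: $\frac{801089}{27} \approx 29670.0$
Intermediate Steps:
$L{\left(C,O \right)} = 0$ ($L{\left(C,O \right)} = 7 - 7 = 0$)
$A = - \frac{1160}{27}$ ($A = \left(\frac{56}{54} + \frac{0}{-44}\right) - 44 = \left(56 \cdot \frac{1}{54} + 0 \left(- \frac{1}{44}\right)\right) - 44 = \left(\frac{28}{27} + 0\right) - 44 = \frac{28}{27} - 44 = - \frac{1160}{27} \approx -42.963$)
$d{\left(u,x \right)} = - \frac{1160}{27}$
$29627 - d{\left(128,L{\left(14,-8 \right)} \right)} = 29627 - - \frac{1160}{27} = 29627 + \frac{1160}{27} = \frac{801089}{27}$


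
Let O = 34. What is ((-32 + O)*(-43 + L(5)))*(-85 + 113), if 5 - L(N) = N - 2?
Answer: -2296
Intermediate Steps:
L(N) = 7 - N (L(N) = 5 - (N - 2) = 5 - (-2 + N) = 5 + (2 - N) = 7 - N)
((-32 + O)*(-43 + L(5)))*(-85 + 113) = ((-32 + 34)*(-43 + (7 - 1*5)))*(-85 + 113) = (2*(-43 + (7 - 5)))*28 = (2*(-43 + 2))*28 = (2*(-41))*28 = -82*28 = -2296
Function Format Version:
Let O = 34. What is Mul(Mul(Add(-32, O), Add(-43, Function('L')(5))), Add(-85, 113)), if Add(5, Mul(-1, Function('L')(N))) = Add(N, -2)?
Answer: -2296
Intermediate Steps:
Function('L')(N) = Add(7, Mul(-1, N)) (Function('L')(N) = Add(5, Mul(-1, Add(N, -2))) = Add(5, Mul(-1, Add(-2, N))) = Add(5, Add(2, Mul(-1, N))) = Add(7, Mul(-1, N)))
Mul(Mul(Add(-32, O), Add(-43, Function('L')(5))), Add(-85, 113)) = Mul(Mul(Add(-32, 34), Add(-43, Add(7, Mul(-1, 5)))), Add(-85, 113)) = Mul(Mul(2, Add(-43, Add(7, -5))), 28) = Mul(Mul(2, Add(-43, 2)), 28) = Mul(Mul(2, -41), 28) = Mul(-82, 28) = -2296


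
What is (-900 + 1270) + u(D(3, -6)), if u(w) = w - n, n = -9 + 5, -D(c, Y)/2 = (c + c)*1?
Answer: 362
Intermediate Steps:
D(c, Y) = -4*c (D(c, Y) = -2*(c + c) = -2*2*c = -4*c)
n = -4
u(w) = 4 + w (u(w) = w - 1*(-4) = w + 4 = 4 + w)
(-900 + 1270) + u(D(3, -6)) = (-900 + 1270) + (4 - 4*3) = 370 + (4 - 12) = 370 - 8 = 362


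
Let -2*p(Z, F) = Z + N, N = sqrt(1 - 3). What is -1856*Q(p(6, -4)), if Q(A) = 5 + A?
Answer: -3712 + 928*I*sqrt(2) ≈ -3712.0 + 1312.4*I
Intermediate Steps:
N = I*sqrt(2) (N = sqrt(-2) = I*sqrt(2) ≈ 1.4142*I)
p(Z, F) = -Z/2 - I*sqrt(2)/2 (p(Z, F) = -(Z + I*sqrt(2))/2 = -Z/2 - I*sqrt(2)/2)
-1856*Q(p(6, -4)) = -1856*(5 + (-1/2*6 - I*sqrt(2)/2)) = -1856*(5 + (-3 - I*sqrt(2)/2)) = -1856*(2 - I*sqrt(2)/2) = -3712 + 928*I*sqrt(2)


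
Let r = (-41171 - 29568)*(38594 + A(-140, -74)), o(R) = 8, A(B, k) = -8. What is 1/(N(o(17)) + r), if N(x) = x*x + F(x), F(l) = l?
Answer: -1/2729534982 ≈ -3.6636e-10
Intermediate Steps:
r = -2729535054 (r = (-41171 - 29568)*(38594 - 8) = -70739*38586 = -2729535054)
N(x) = x + x² (N(x) = x*x + x = x² + x = x + x²)
1/(N(o(17)) + r) = 1/(8*(1 + 8) - 2729535054) = 1/(8*9 - 2729535054) = 1/(72 - 2729535054) = 1/(-2729534982) = -1/2729534982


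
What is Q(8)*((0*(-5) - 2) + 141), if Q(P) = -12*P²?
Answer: -106752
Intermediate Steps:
Q(8)*((0*(-5) - 2) + 141) = (-12*8²)*((0*(-5) - 2) + 141) = (-12*64)*((0 - 2) + 141) = -768*(-2 + 141) = -768*139 = -106752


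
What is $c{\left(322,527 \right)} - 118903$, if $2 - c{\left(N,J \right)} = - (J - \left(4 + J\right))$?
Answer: $-118905$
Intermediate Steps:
$c{\left(N,J \right)} = -2$ ($c{\left(N,J \right)} = 2 - - (J - \left(4 + J\right)) = 2 - \left(-1\right) \left(-4\right) = 2 - 4 = -2$)
$c{\left(322,527 \right)} - 118903 = -2 - 118903 = -118905$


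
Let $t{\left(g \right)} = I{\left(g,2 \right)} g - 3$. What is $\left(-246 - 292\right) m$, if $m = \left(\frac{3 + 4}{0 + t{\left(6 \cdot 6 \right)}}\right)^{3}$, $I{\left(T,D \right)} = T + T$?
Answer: $- \frac{184534}{17353862469} \approx -1.0634 \cdot 10^{-5}$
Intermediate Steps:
$I{\left(T,D \right)} = 2 T$
$t{\left(g \right)} = -3 + 2 g^{2}$ ($t{\left(g \right)} = 2 g g - 3 = 2 g^{2} - 3 = -3 + 2 g^{2}$)
$m = \frac{343}{17353862469}$ ($m = \left(\frac{3 + 4}{0 - \left(3 - 2 \left(6 \cdot 6\right)^{2}\right)}\right)^{3} = \left(\frac{7}{0 - \left(3 - 2 \cdot 36^{2}\right)}\right)^{3} = \left(\frac{7}{0 + \left(-3 + 2 \cdot 1296\right)}\right)^{3} = \left(\frac{7}{0 + \left(-3 + 2592\right)}\right)^{3} = \left(\frac{7}{0 + 2589}\right)^{3} = \left(\frac{7}{2589}\right)^{3} = \frac{343}{17353862469} \approx 1.9765 \cdot 10^{-8}$)
$\left(-246 - 292\right) m = \left(-246 - 292\right) \frac{343}{17353862469} = \left(-538\right) \frac{343}{17353862469} = - \frac{184534}{17353862469}$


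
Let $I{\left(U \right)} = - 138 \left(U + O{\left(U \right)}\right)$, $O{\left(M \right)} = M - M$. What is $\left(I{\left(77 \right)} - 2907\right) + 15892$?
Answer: $2359$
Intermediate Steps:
$O{\left(M \right)} = 0$
$I{\left(U \right)} = - 138 U$ ($I{\left(U \right)} = - 138 \left(U + 0\right) = - 138 U$)
$\left(I{\left(77 \right)} - 2907\right) + 15892 = \left(\left(-138\right) 77 - 2907\right) + 15892 = \left(-10626 + \left(-16041 + 13134\right)\right) + 15892 = \left(-10626 - 2907\right) + 15892 = -13533 + 15892 = 2359$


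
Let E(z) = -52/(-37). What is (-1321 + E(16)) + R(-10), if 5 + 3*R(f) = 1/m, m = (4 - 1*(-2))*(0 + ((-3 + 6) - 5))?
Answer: -1759957/1332 ≈ -1321.3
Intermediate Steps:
E(z) = 52/37 (E(z) = -52*(-1/37) = 52/37)
m = -12 (m = (4 + 2)*(0 + (3 - 5)) = 6*(0 - 2) = 6*(-2) = -12)
R(f) = -61/36 (R(f) = -5/3 + (1/3)/(-12) = -5/3 + (1/3)*(-1/12) = -5/3 - 1/36 = -61/36)
(-1321 + E(16)) + R(-10) = (-1321 + 52/37) - 61/36 = -48825/37 - 61/36 = -1759957/1332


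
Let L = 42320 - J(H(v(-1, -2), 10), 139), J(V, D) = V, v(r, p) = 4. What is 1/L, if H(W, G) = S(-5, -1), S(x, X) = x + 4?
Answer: 1/42321 ≈ 2.3629e-5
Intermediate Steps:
S(x, X) = 4 + x
H(W, G) = -1 (H(W, G) = 4 - 5 = -1)
L = 42321 (L = 42320 - 1*(-1) = 42320 + 1 = 42321)
1/L = 1/42321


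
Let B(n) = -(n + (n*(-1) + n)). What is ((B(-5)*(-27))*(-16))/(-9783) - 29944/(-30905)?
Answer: 25131928/33593735 ≈ 0.74811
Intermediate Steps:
B(n) = -n (B(n) = -(n + (-n + n)) = -(n + 0) = -n)
((B(-5)*(-27))*(-16))/(-9783) - 29944/(-30905) = ((-1*(-5)*(-27))*(-16))/(-9783) - 29944/(-30905) = ((5*(-27))*(-16))*(-1/9783) - 29944*(-1/30905) = -135*(-16)*(-1/9783) + 29944/30905 = 2160*(-1/9783) + 29944/30905 = -240/1087 + 29944/30905 = 25131928/33593735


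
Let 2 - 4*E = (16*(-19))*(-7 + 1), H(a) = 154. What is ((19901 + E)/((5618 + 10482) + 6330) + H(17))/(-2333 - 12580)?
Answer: -2315777/222999060 ≈ -0.010385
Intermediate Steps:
E = -911/2 (E = ½ - 16*(-19)*(-7 + 1)/4 = ½ - (-76)*(-6) = ½ - ¼*1824 = ½ - 456 = -911/2 ≈ -455.50)
((19901 + E)/((5618 + 10482) + 6330) + H(17))/(-2333 - 12580) = ((19901 - 911/2)/((5618 + 10482) + 6330) + 154)/(-2333 - 12580) = (38891/(2*(16100 + 6330)) + 154)/(-14913) = ((38891/2)/22430 + 154)*(-1/14913) = ((38891/2)*(1/22430) + 154)*(-1/14913) = (38891/44860 + 154)*(-1/14913) = (6947331/44860)*(-1/14913) = -2315777/222999060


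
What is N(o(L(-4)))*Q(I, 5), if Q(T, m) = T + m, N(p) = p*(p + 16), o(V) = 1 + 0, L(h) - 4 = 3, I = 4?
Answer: 153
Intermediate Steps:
L(h) = 7 (L(h) = 4 + 3 = 7)
o(V) = 1
N(p) = p*(16 + p)
N(o(L(-4)))*Q(I, 5) = (1*(16 + 1))*(4 + 5) = (1*17)*9 = 17*9 = 153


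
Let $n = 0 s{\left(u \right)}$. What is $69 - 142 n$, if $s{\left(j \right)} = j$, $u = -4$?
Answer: $69$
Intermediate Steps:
$n = 0$ ($n = 0 \left(-4\right) = 0$)
$69 - 142 n = 69 - 0 = 69 + 0 = 69$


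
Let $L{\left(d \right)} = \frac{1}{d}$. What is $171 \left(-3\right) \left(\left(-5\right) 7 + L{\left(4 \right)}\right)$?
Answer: $\frac{71307}{4} \approx 17827.0$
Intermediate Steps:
$171 \left(-3\right) \left(\left(-5\right) 7 + L{\left(4 \right)}\right) = 171 \left(-3\right) \left(\left(-5\right) 7 + \frac{1}{4}\right) = - 513 \left(-35 + \frac{1}{4}\right) = \left(-513\right) \left(- \frac{139}{4}\right) = \frac{71307}{4}$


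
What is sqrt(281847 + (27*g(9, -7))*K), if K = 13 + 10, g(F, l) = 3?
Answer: 7*sqrt(5790) ≈ 532.64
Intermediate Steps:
K = 23
sqrt(281847 + (27*g(9, -7))*K) = sqrt(281847 + (27*3)*23) = sqrt(281847 + 81*23) = sqrt(281847 + 1863) = sqrt(283710) = 7*sqrt(5790)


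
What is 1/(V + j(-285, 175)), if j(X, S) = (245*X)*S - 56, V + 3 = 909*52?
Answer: -1/12172166 ≈ -8.2155e-8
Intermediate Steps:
V = 47265 (V = -3 + 909*52 = -3 + 47268 = 47265)
j(X, S) = -56 + 245*S*X (j(X, S) = 245*S*X - 56 = -56 + 245*S*X)
1/(V + j(-285, 175)) = 1/(47265 + (-56 + 245*175*(-285))) = 1/(47265 + (-56 - 12219375)) = 1/(47265 - 12219431) = 1/(-12172166) = -1/12172166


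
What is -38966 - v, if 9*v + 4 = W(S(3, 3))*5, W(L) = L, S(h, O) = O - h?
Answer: -350690/9 ≈ -38966.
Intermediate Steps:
v = -4/9 (v = -4/9 + ((3 - 1*3)*5)/9 = -4/9 + ((3 - 3)*5)/9 = -4/9 + (0*5)/9 = -4/9 + (⅑)*0 = -4/9 + 0 = -4/9 ≈ -0.44444)
-38966 - v = -38966 - 1*(-4/9) = -38966 + 4/9 = -350690/9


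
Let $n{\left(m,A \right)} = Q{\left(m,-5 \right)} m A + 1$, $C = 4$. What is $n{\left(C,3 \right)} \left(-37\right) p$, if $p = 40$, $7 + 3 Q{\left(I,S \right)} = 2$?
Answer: $28120$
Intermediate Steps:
$Q{\left(I,S \right)} = - \frac{5}{3}$ ($Q{\left(I,S \right)} = - \frac{7}{3} + \frac{1}{3} \cdot 2 = - \frac{7}{3} + \frac{2}{3} = - \frac{5}{3}$)
$n{\left(m,A \right)} = 1 - \frac{5 A m}{3}$ ($n{\left(m,A \right)} = - \frac{5 m}{3} A + 1 = - \frac{5 A m}{3} + 1 = 1 - \frac{5 A m}{3}$)
$n{\left(C,3 \right)} \left(-37\right) p = \left(1 - 5 \cdot 4\right) \left(-37\right) 40 = \left(1 - 20\right) \left(-37\right) 40 = \left(-19\right) \left(-37\right) 40 = 703 \cdot 40 = 28120$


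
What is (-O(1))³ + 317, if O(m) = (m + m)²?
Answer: 253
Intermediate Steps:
O(m) = 4*m² (O(m) = (2*m)² = 4*m²)
(-O(1))³ + 317 = (-4*1²)³ + 317 = (-4)³ + 317 = -64 + 317 = 253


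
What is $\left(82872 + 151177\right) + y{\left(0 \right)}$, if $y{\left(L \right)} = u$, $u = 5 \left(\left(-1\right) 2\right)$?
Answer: $234039$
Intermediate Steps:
$u = -10$ ($u = 5 \left(-2\right) = -10$)
$y{\left(L \right)} = -10$
$\left(82872 + 151177\right) + y{\left(0 \right)} = \left(82872 + 151177\right) - 10 = 234049 - 10 = 234039$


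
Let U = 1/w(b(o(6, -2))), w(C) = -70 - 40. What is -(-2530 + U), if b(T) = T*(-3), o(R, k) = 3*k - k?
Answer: 278301/110 ≈ 2530.0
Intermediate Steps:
o(R, k) = 2*k
b(T) = -3*T
w(C) = -110
U = -1/110 (U = 1/(-110) = -1/110 ≈ -0.0090909)
-(-2530 + U) = -(-2530 - 1/110) = -1*(-278301/110) = 278301/110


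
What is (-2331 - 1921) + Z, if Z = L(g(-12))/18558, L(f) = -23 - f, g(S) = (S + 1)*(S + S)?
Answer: -78908903/18558 ≈ -4252.0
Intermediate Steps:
g(S) = 2*S*(1 + S) (g(S) = (1 + S)*(2*S) = 2*S*(1 + S))
Z = -287/18558 (Z = (-23 - 2*(-12)*(1 - 12))/18558 = (-23 - 2*(-12)*(-11))*(1/18558) = (-23 - 1*264)*(1/18558) = (-23 - 264)*(1/18558) = -287*1/18558 = -287/18558 ≈ -0.015465)
(-2331 - 1921) + Z = (-2331 - 1921) - 287/18558 = -4252 - 287/18558 = -78908903/18558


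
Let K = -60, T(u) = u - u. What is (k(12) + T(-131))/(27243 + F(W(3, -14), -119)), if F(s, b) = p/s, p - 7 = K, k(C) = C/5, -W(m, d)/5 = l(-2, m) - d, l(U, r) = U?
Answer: 144/1634633 ≈ 8.8093e-5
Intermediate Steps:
W(m, d) = 10 + 5*d (W(m, d) = -5*(-2 - d) = 10 + 5*d)
T(u) = 0
k(C) = C/5 (k(C) = C*(⅕) = C/5)
p = -53 (p = 7 - 60 = -53)
F(s, b) = -53/s
(k(12) + T(-131))/(27243 + F(W(3, -14), -119)) = ((⅕)*12 + 0)/(27243 - 53/(10 + 5*(-14))) = (12/5 + 0)/(27243 - 53/(10 - 70)) = 12/(5*(27243 - 53/(-60))) = 12/(5*(27243 - 53*(-1/60))) = 12/(5*(27243 + 53/60)) = 12/(5*(1634633/60)) = (12/5)*(60/1634633) = 144/1634633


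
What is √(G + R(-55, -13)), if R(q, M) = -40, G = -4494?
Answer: I*√4534 ≈ 67.335*I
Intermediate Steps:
√(G + R(-55, -13)) = √(-4494 - 40) = √(-4534) = I*√4534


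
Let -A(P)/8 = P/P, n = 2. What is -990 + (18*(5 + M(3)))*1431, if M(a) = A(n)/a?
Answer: 59112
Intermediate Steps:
A(P) = -8 (A(P) = -8*P/P = -8*1 = -8)
M(a) = -8/a
-990 + (18*(5 + M(3)))*1431 = -990 + (18*(5 - 8/3))*1431 = -990 + (18*(7/3))*1431 = -990 + 42*1431 = -990 + 60102 = 59112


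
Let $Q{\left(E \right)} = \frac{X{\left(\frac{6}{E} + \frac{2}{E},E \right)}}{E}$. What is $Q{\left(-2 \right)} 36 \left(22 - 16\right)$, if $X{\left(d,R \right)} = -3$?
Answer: $324$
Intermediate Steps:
$Q{\left(E \right)} = - \frac{3}{E}$
$Q{\left(-2 \right)} 36 \left(22 - 16\right) = - \frac{3}{-2} \cdot 36 \left(22 - 16\right) = \left(-3\right) \left(- \frac{1}{2}\right) 36 \left(22 - 16\right) = \frac{3}{2} \cdot 36 \cdot 6 = 54 \cdot 6 = 324$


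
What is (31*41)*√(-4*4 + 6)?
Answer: 1271*I*√10 ≈ 4019.3*I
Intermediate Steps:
(31*41)*√(-4*4 + 6) = 1271*√(-16 + 6) = 1271*√(-10) = 1271*(I*√10) = 1271*I*√10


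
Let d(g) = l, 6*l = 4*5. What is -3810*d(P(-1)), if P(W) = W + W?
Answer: -12700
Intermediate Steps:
l = 10/3 (l = (4*5)/6 = (⅙)*20 = 10/3 ≈ 3.3333)
P(W) = 2*W
d(g) = 10/3
-3810*d(P(-1)) = -3810*10/3 = -12700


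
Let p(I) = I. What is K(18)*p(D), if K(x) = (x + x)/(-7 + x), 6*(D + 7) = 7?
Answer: -210/11 ≈ -19.091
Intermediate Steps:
D = -35/6 (D = -7 + (⅙)*7 = -7 + 7/6 = -35/6 ≈ -5.8333)
K(x) = 2*x/(-7 + x) (K(x) = (2*x)/(-7 + x) = 2*x/(-7 + x))
K(18)*p(D) = (2*18/(-7 + 18))*(-35/6) = (2*18/11)*(-35/6) = (2*18*(1/11))*(-35/6) = (36/11)*(-35/6) = -210/11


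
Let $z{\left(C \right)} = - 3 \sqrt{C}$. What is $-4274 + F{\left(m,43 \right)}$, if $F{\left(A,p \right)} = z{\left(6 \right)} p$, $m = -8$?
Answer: $-4274 - 129 \sqrt{6} \approx -4590.0$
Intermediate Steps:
$F{\left(A,p \right)} = - 3 p \sqrt{6}$ ($F{\left(A,p \right)} = - 3 \sqrt{6} p = - 3 p \sqrt{6}$)
$-4274 + F{\left(m,43 \right)} = -4274 - 129 \sqrt{6}$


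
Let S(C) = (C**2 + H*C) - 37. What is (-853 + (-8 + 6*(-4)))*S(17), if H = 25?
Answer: -599145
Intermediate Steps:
S(C) = -37 + C**2 + 25*C (S(C) = (C**2 + 25*C) - 37 = -37 + C**2 + 25*C)
(-853 + (-8 + 6*(-4)))*S(17) = (-853 + (-8 + 6*(-4)))*(-37 + 17**2 + 25*17) = (-853 + (-8 - 24))*(-37 + 289 + 425) = (-853 - 32)*677 = -885*677 = -599145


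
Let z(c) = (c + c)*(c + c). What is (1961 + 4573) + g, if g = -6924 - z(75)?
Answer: -22890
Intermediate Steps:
z(c) = 4*c² (z(c) = (2*c)*(2*c) = 4*c²)
g = -29424 (g = -6924 - 4*75² = -6924 - 4*5625 = -6924 - 1*22500 = -6924 - 22500 = -29424)
(1961 + 4573) + g = (1961 + 4573) - 29424 = 6534 - 29424 = -22890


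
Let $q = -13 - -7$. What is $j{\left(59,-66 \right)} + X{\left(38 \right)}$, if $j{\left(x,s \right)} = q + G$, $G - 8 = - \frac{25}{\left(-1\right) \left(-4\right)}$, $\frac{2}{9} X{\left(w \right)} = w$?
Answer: $\frac{667}{4} \approx 166.75$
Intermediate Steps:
$X{\left(w \right)} = \frac{9 w}{2}$
$q = -6$ ($q = -13 + 7 = -6$)
$G = \frac{7}{4}$ ($G = 8 - \frac{25}{\left(-1\right) \left(-4\right)} = 8 - \frac{25}{4} = \frac{7}{4} \approx 1.75$)
$j{\left(x,s \right)} = - \frac{17}{4}$ ($j{\left(x,s \right)} = -6 + \frac{7}{4} = - \frac{17}{4}$)
$j{\left(59,-66 \right)} + X{\left(38 \right)} = - \frac{17}{4} + \frac{9}{2} \cdot 38 = - \frac{17}{4} + 171 = \frac{667}{4}$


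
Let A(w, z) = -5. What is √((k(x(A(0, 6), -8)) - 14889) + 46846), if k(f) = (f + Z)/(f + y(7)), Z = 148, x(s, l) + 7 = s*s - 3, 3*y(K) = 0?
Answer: √7192770/15 ≈ 178.80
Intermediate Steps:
y(K) = 0 (y(K) = (⅓)*0 = 0)
x(s, l) = -10 + s² (x(s, l) = -7 + (s*s - 3) = -7 + (s² - 3) = -7 + (-3 + s²) = -10 + s²)
k(f) = (148 + f)/f (k(f) = (f + 148)/(f + 0) = (148 + f)/f)
√((k(x(A(0, 6), -8)) - 14889) + 46846) = √(((148 + (-10 + (-5)²))/(-10 + (-5)²) - 14889) + 46846) = √(((148 + (-10 + 25))/(-10 + 25) - 14889) + 46846) = √(((148 + 15)/15 - 14889) + 46846) = √(((1/15)*163 - 14889) + 46846) = √((163/15 - 14889) + 46846) = √(-223172/15 + 46846) = √(479518/15) = √7192770/15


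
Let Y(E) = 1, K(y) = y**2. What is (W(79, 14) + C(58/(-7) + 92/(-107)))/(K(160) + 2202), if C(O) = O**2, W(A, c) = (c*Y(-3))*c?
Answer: 78439348/7798474901 ≈ 0.010058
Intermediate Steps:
W(A, c) = c**2 (W(A, c) = (c*1)*c = c*c = c**2)
(W(79, 14) + C(58/(-7) + 92/(-107)))/(K(160) + 2202) = (14**2 + (58/(-7) + 92/(-107))**2)/(160**2 + 2202) = (196 + (58*(-1/7) + 92*(-1/107))**2)/(25600 + 2202) = (196 + (-58/7 - 92/107)**2)/27802 = (196 + (-6850/749)**2)*(1/27802) = (196 + 46922500/561001)*(1/27802) = (156878696/561001)*(1/27802) = 78439348/7798474901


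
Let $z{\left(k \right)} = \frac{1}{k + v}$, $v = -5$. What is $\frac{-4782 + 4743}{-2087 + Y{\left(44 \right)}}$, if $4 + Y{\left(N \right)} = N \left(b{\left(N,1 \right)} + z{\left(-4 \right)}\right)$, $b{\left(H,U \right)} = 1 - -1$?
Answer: $\frac{351}{18071} \approx 0.019423$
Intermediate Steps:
$b{\left(H,U \right)} = 2$ ($b{\left(H,U \right)} = 1 + 1 = 2$)
$z{\left(k \right)} = \frac{1}{-5 + k}$ ($z{\left(k \right)} = \frac{1}{k - 5} = \frac{1}{-5 + k}$)
$Y{\left(N \right)} = -4 + \frac{17 N}{9}$ ($Y{\left(N \right)} = -4 + N \left(2 + \frac{1}{-5 - 4}\right) = -4 + N \left(2 + \frac{1}{-9}\right) = -4 + N \left(2 - \frac{1}{9}\right) = -4 + N \frac{17}{9} = -4 + \frac{17 N}{9}$)
$\frac{-4782 + 4743}{-2087 + Y{\left(44 \right)}} = \frac{-4782 + 4743}{-2087 + \left(-4 + \frac{17}{9} \cdot 44\right)} = - \frac{39}{-2087 + \left(-4 + \frac{748}{9}\right)} = - \frac{39}{-2087 + \frac{712}{9}} = - \frac{39}{- \frac{18071}{9}} = \left(-39\right) \left(- \frac{9}{18071}\right) = \frac{351}{18071}$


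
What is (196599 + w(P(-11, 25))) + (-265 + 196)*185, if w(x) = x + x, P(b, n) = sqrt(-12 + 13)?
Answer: 183836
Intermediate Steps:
P(b, n) = 1 (P(b, n) = sqrt(1) = 1)
w(x) = 2*x
(196599 + w(P(-11, 25))) + (-265 + 196)*185 = (196599 + 2*1) + (-265 + 196)*185 = (196599 + 2) - 69*185 = 196601 - 12765 = 183836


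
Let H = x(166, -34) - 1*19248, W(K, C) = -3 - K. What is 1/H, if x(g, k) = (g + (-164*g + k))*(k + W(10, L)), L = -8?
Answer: 1/1254076 ≈ 7.9740e-7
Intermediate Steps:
x(g, k) = (-13 + k)*(k - 163*g) (x(g, k) = (g + (-164*g + k))*(k + (-3 - 1*10)) = (g + (k - 164*g))*(k + (-3 - 10)) = (k - 163*g)*(k - 13) = (k - 163*g)*(-13 + k) = (-13 + k)*(k - 163*g))
H = 1254076 (H = ((-34)**2 - 13*(-34) + 2119*166 - 163*166*(-34)) - 1*19248 = (1156 + 442 + 351754 + 919972) - 19248 = 1273324 - 19248 = 1254076)
1/H = 1/1254076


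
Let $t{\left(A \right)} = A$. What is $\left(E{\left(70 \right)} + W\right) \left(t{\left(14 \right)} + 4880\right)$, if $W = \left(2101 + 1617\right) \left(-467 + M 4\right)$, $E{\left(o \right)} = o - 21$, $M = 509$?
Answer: $28549594354$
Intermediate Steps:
$E{\left(o \right)} = -21 + o$ ($E{\left(o \right)} = o - 21 = -21 + o$)
$W = 5833542$ ($W = \left(2101 + 1617\right) \left(-467 + 509 \cdot 4\right) = 3718 \left(-467 + 2036\right) = 3718 \cdot 1569 = 5833542$)
$\left(E{\left(70 \right)} + W\right) \left(t{\left(14 \right)} + 4880\right) = \left(\left(-21 + 70\right) + 5833542\right) \left(14 + 4880\right) = \left(49 + 5833542\right) 4894 = 5833591 \cdot 4894 = 28549594354$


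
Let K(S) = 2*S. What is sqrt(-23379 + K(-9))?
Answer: I*sqrt(23397) ≈ 152.96*I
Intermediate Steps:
sqrt(-23379 + K(-9)) = sqrt(-23379 + 2*(-9)) = sqrt(-23379 - 18) = sqrt(-23397) = I*sqrt(23397)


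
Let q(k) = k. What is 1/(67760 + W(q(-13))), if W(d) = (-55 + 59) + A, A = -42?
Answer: 1/67722 ≈ 1.4766e-5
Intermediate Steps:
W(d) = -38 (W(d) = (-55 + 59) - 42 = 4 - 42 = -38)
1/(67760 + W(q(-13))) = 1/(67760 - 38) = 1/67722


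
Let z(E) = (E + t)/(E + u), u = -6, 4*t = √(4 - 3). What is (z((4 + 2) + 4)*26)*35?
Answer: 18655/8 ≈ 2331.9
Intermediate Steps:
t = ¼ (t = √(4 - 3)/4 = √1/4 = (¼)*1 = ¼ ≈ 0.25000)
z(E) = (¼ + E)/(-6 + E) (z(E) = (E + ¼)/(E - 6) = (¼ + E)/(-6 + E))
(z((4 + 2) + 4)*26)*35 = (((¼ + ((4 + 2) + 4))/(-6 + ((4 + 2) + 4)))*26)*35 = (((¼ + (6 + 4))/(-6 + (6 + 4)))*26)*35 = (((¼ + 10)/(-6 + 10))*26)*35 = (((41/4)/4)*26)*35 = (((¼)*(41/4))*26)*35 = ((41/16)*26)*35 = (533/8)*35 = 18655/8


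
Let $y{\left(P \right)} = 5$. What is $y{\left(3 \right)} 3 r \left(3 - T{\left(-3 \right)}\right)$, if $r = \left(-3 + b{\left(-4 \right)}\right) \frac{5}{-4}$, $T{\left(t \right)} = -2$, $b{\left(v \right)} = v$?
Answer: $\frac{2625}{4} \approx 656.25$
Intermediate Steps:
$r = \frac{35}{4}$ ($r = \left(-3 - 4\right) \frac{5}{-4} = - 7 \cdot 5 \left(- \frac{1}{4}\right) = \left(-7\right) \left(- \frac{5}{4}\right) = \frac{35}{4} \approx 8.75$)
$y{\left(3 \right)} 3 r \left(3 - T{\left(-3 \right)}\right) = 5 \cdot 3 \cdot \frac{35}{4} \left(3 - -2\right) = 15 \cdot \frac{35}{4} \left(3 + 2\right) = \frac{525}{4} \cdot 5 = \frac{2625}{4}$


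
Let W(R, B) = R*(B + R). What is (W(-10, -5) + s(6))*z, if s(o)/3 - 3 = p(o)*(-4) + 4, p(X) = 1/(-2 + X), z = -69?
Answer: -11592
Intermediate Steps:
s(o) = 21 - 12/(-2 + o) (s(o) = 9 + 3*(-4/(-2 + o) + 4) = 9 + 3*(4 - 4/(-2 + o)) = 9 + (12 - 12/(-2 + o)) = 21 - 12/(-2 + o))
(W(-10, -5) + s(6))*z = (-10*(-5 - 10) + 3*(-18 + 7*6)/(-2 + 6))*(-69) = (-10*(-15) + 3*(-18 + 42)/4)*(-69) = (150 + 3*(1/4)*24)*(-69) = (150 + 18)*(-69) = 168*(-69) = -11592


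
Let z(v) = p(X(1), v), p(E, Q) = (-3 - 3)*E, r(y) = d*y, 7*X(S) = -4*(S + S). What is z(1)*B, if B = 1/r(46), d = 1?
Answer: 24/161 ≈ 0.14907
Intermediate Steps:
X(S) = -8*S/7 (X(S) = (-4*(S + S))/7 = (-8*S)/7 = -8*S/7)
r(y) = y (r(y) = 1*y = y)
p(E, Q) = -6*E
z(v) = 48/7 (z(v) = -(-48)/7 = -6*(-8/7) = 48/7)
B = 1/46 ≈ 0.021739
z(1)*B = (48/7)*(1/46) = 24/161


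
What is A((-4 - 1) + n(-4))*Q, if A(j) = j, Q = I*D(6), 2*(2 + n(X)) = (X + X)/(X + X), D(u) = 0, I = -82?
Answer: 0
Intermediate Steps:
n(X) = -3/2 (n(X) = -2 + ((X + X)/(X + X))/2 = -2 + ((2*X)/((2*X)))/2 = -2 + ((2*X)*(1/(2*X)))/2 = -2 + (1/2)*1 = -2 + 1/2 = -3/2)
Q = 0 (Q = -82*0 = 0)
A((-4 - 1) + n(-4))*Q = ((-4 - 1) - 3/2)*0 = (-5 - 3/2)*0 = -13/2*0 = 0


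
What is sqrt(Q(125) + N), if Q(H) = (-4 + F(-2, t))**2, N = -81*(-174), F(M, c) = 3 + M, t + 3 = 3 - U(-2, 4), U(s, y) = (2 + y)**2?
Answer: 3*sqrt(1567) ≈ 118.76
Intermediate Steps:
t = -36 (t = -3 + (3 - (2 + 4)**2) = -3 + (3 - 1*6**2) = -3 + (3 - 1*36) = -3 + (3 - 36) = -3 - 33 = -36)
N = 14094
Q(H) = 9 (Q(H) = (-4 + (3 - 2))**2 = (-4 + 1)**2 = (-3)**2 = 9)
sqrt(Q(125) + N) = sqrt(9 + 14094) = sqrt(14103) = 3*sqrt(1567)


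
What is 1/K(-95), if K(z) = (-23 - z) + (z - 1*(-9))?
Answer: -1/14 ≈ -0.071429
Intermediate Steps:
K(z) = -14 (K(z) = (-23 - z) + (z + 9) = (-23 - z) + (9 + z) = -14)
1/K(-95) = 1/(-14) = -1/14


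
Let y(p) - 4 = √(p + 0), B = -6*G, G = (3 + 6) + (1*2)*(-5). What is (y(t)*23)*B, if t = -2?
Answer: 552 + 138*I*√2 ≈ 552.0 + 195.16*I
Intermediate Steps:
G = -1 (G = 9 + 2*(-5) = 9 - 10 = -1)
B = 6 (B = -6*(-1) = 6)
y(p) = 4 + √p (y(p) = 4 + √(p + 0) = 4 + √p)
(y(t)*23)*B = ((4 + √(-2))*23)*6 = ((4 + I*√2)*23)*6 = (92 + 23*I*√2)*6 = 552 + 138*I*√2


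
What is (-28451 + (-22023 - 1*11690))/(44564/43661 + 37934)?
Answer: -1357071202/828140469 ≈ -1.6387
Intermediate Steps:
(-28451 + (-22023 - 1*11690))/(44564/43661 + 37934) = (-28451 + (-22023 - 11690))/(44564*(1/43661) + 37934) = (-28451 - 33713)/(44564/43661 + 37934) = -62164/1656280938/43661 = -62164*43661/1656280938 = -1357071202/828140469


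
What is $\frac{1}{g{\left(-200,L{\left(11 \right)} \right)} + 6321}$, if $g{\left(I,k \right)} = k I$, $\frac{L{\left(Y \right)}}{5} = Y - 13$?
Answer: $\frac{1}{8321} \approx 0.00012018$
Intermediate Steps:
$L{\left(Y \right)} = -65 + 5 Y$ ($L{\left(Y \right)} = 5 \left(Y - 13\right) = 5 \left(-13 + Y\right) = -65 + 5 Y$)
$g{\left(I,k \right)} = I k$
$\frac{1}{g{\left(-200,L{\left(11 \right)} \right)} + 6321} = \frac{1}{- 200 \left(-65 + 5 \cdot 11\right) + 6321} = \frac{1}{- 200 \left(-65 + 55\right) + 6321} = \frac{1}{\left(-200\right) \left(-10\right) + 6321} = \frac{1}{2000 + 6321} = \frac{1}{8321}$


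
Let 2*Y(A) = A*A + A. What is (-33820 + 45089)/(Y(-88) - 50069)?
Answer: -11269/46241 ≈ -0.24370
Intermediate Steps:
Y(A) = A/2 + A²/2 (Y(A) = (A*A + A)/2 = (A² + A)/2 = (A + A²)/2 = A/2 + A²/2)
(-33820 + 45089)/(Y(-88) - 50069) = (-33820 + 45089)/((½)*(-88)*(1 - 88) - 50069) = 11269/((½)*(-88)*(-87) - 50069) = 11269/(3828 - 50069) = 11269/(-46241) = 11269*(-1/46241) = -11269/46241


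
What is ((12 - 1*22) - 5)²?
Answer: 225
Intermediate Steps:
((12 - 1*22) - 5)² = ((12 - 22) - 5)² = (-10 - 5)² = (-15)² = 225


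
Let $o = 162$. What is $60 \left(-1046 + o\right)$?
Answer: $-53040$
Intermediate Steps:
$60 \left(-1046 + o\right) = 60 \left(-1046 + 162\right) = 60 \left(-884\right) = -53040$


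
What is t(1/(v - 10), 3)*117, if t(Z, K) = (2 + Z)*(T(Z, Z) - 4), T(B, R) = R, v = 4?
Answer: -3575/4 ≈ -893.75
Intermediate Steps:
t(Z, K) = (-4 + Z)*(2 + Z) (t(Z, K) = (2 + Z)*(Z - 4) = (2 + Z)*(-4 + Z) = (-4 + Z)*(2 + Z))
t(1/(v - 10), 3)*117 = (-8 + (1/(4 - 10))² - 2/(4 - 10))*117 = (-8 + (1/(-6))² - 2/(-6))*117 = (-8 + (-⅙)² - 2*(-⅙))*117 = (-8 + 1/36 + ⅓)*117 = -275/36*117 = -3575/4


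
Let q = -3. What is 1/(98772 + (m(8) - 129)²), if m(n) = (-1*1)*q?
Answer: 1/114648 ≈ 8.7223e-6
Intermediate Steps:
m(n) = 3 (m(n) = -1*1*(-3) = -1*(-3) = 3)
1/(98772 + (m(8) - 129)²) = 1/(98772 + (3 - 129)²) = 1/(98772 + (-126)²) = 1/(98772 + 15876) = 1/114648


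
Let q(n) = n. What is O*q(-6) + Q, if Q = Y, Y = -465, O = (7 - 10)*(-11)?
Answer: -663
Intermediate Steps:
O = 33 (O = -3*(-11) = 33)
Q = -465
O*q(-6) + Q = 33*(-6) - 465 = -198 - 465 = -663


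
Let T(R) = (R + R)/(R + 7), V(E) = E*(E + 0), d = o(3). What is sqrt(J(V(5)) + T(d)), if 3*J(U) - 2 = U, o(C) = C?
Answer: 4*sqrt(15)/5 ≈ 3.0984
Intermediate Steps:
d = 3
V(E) = E**2 (V(E) = E*E = E**2)
J(U) = 2/3 + U/3
T(R) = 2*R/(7 + R) (T(R) = (2*R)/(7 + R) = 2*R/(7 + R))
sqrt(J(V(5)) + T(d)) = sqrt((2/3 + (1/3)*5**2) + 2*3/(7 + 3)) = sqrt((2/3 + (1/3)*25) + 2*3/10) = sqrt((2/3 + 25/3) + 2*3*(1/10)) = sqrt(9 + 3/5) = sqrt(48/5) = 4*sqrt(15)/5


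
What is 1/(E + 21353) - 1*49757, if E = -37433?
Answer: -800092561/16080 ≈ -49757.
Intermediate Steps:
1/(E + 21353) - 1*49757 = 1/(-37433 + 21353) - 1*49757 = 1/(-16080) - 49757 = -1/16080 - 49757 = -800092561/16080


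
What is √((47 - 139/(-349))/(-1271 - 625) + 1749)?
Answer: 3*√590889292621/55142 ≈ 41.821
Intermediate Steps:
√((47 - 139/(-349))/(-1271 - 625) + 1749) = √((47 - 139*(-1/349))/(-1896) + 1749) = √((47 + 139/349)*(-1/1896) + 1749) = √((16542/349)*(-1/1896) + 1749) = √(-2757/110284 + 1749) = √(192883959/110284) = 3*√590889292621/55142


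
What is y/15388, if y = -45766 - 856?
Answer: -23311/7694 ≈ -3.0298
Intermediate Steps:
y = -46622
y/15388 = -46622/15388 = -46622*1/15388 = -23311/7694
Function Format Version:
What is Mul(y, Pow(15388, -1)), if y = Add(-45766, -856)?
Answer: Rational(-23311, 7694) ≈ -3.0298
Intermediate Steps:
y = -46622
Mul(y, Pow(15388, -1)) = Mul(-46622, Pow(15388, -1)) = Mul(-46622, Rational(1, 15388)) = Rational(-23311, 7694)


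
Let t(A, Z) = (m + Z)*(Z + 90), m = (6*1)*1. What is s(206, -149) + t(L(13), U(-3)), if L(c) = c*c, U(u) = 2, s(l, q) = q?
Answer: 587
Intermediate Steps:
m = 6 (m = 6*1 = 6)
L(c) = c²
t(A, Z) = (6 + Z)*(90 + Z) (t(A, Z) = (6 + Z)*(Z + 90) = (6 + Z)*(90 + Z))
s(206, -149) + t(L(13), U(-3)) = -149 + (540 + 2² + 96*2) = -149 + (540 + 4 + 192) = -149 + 736 = 587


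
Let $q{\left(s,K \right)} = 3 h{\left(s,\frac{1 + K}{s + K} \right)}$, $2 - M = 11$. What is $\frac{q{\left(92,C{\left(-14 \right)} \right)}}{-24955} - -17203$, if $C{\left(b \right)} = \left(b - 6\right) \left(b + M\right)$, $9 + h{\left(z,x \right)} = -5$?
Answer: $\frac{61328701}{3565} \approx 17203.0$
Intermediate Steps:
$M = -9$ ($M = 2 - 11 = -9$)
$h{\left(z,x \right)} = -14$ ($h{\left(z,x \right)} = -9 - 5 = -14$)
$C{\left(b \right)} = \left(-9 + b\right) \left(-6 + b\right)$ ($C{\left(b \right)} = \left(b - 6\right) \left(b - 9\right) = \left(-6 + b\right) \left(-9 + b\right) = \left(-9 + b\right) \left(-6 + b\right)$)
$q{\left(s,K \right)} = -42$ ($q{\left(s,K \right)} = 3 \left(-14\right) = -42$)
$\frac{q{\left(92,C{\left(-14 \right)} \right)}}{-24955} - -17203 = - \frac{42}{-24955} - -17203 = \left(-42\right) \left(- \frac{1}{24955}\right) + 17203 = \frac{6}{3565} + 17203 = \frac{61328701}{3565}$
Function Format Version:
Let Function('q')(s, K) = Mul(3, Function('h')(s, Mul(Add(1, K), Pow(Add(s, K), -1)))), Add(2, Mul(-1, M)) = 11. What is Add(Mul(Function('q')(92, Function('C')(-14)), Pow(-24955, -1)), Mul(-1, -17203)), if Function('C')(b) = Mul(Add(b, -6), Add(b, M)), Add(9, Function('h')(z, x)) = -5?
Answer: Rational(61328701, 3565) ≈ 17203.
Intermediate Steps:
M = -9 (M = Add(2, Mul(-1, 11)) = Add(2, -11) = -9)
Function('h')(z, x) = -14 (Function('h')(z, x) = Add(-9, -5) = -14)
Function('C')(b) = Mul(Add(-9, b), Add(-6, b)) (Function('C')(b) = Mul(Add(b, -6), Add(b, -9)) = Mul(Add(-6, b), Add(-9, b)) = Mul(Add(-9, b), Add(-6, b)))
Function('q')(s, K) = -42 (Function('q')(s, K) = Mul(3, -14) = -42)
Add(Mul(Function('q')(92, Function('C')(-14)), Pow(-24955, -1)), Mul(-1, -17203)) = Add(Mul(-42, Pow(-24955, -1)), Mul(-1, -17203)) = Add(Mul(-42, Rational(-1, 24955)), 17203) = Add(Rational(6, 3565), 17203) = Rational(61328701, 3565)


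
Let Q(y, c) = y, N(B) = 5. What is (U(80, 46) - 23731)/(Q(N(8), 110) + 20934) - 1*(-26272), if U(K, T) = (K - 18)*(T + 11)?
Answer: 550089211/20939 ≈ 26271.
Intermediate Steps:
U(K, T) = (-18 + K)*(11 + T)
(U(80, 46) - 23731)/(Q(N(8), 110) + 20934) - 1*(-26272) = ((-198 - 18*46 + 11*80 + 80*46) - 23731)/(5 + 20934) - 1*(-26272) = ((-198 - 828 + 880 + 3680) - 23731)/20939 + 26272 = (3534 - 23731)*(1/20939) + 26272 = -20197*1/20939 + 26272 = -20197/20939 + 26272 = 550089211/20939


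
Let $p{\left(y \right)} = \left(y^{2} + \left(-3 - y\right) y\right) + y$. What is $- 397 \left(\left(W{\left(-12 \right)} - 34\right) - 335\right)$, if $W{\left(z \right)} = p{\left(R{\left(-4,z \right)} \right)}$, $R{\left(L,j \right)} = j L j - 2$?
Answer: $-312439$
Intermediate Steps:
$R{\left(L,j \right)} = -2 + L j^{2}$ ($R{\left(L,j \right)} = L j j - 2 = L j^{2} - 2 = -2 + L j^{2}$)
$p{\left(y \right)} = y + y^{2} + y \left(-3 - y\right)$ ($p{\left(y \right)} = \left(y^{2} + y \left(-3 - y\right)\right) + y = y + y^{2} + y \left(-3 - y\right)$)
$W{\left(z \right)} = 4 + 8 z^{2}$ ($W{\left(z \right)} = - 2 \left(-2 - 4 z^{2}\right) = 4 + 8 z^{2}$)
$- 397 \left(\left(W{\left(-12 \right)} - 34\right) - 335\right) = - 397 \left(\left(\left(4 + 8 \left(-12\right)^{2}\right) - 34\right) - 335\right) = - 397 \left(\left(\left(4 + 8 \cdot 144\right) - 34\right) - 335\right) = - 397 \left(\left(\left(4 + 1152\right) - 34\right) - 335\right) = - 397 \left(\left(1156 - 34\right) - 335\right) = - 397 \left(1122 - 335\right) = \left(-397\right) 787 = -312439$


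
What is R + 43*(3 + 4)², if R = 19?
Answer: 2126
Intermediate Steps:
R + 43*(3 + 4)² = 19 + 43*(3 + 4)² = 19 + 43*7² = 19 + 43*49 = 19 + 2107 = 2126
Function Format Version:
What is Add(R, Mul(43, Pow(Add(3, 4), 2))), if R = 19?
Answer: 2126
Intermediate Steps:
Add(R, Mul(43, Pow(Add(3, 4), 2))) = Add(19, Mul(43, Pow(Add(3, 4), 2))) = Add(19, Mul(43, Pow(7, 2))) = Add(19, Mul(43, 49)) = Add(19, 2107) = 2126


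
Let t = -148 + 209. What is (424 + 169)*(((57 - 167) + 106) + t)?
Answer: 33801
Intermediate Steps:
t = 61
(424 + 169)*(((57 - 167) + 106) + t) = (424 + 169)*(((57 - 167) + 106) + 61) = 593*((-110 + 106) + 61) = 593*(-4 + 61) = 593*57 = 33801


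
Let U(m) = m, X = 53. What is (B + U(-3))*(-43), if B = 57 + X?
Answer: -4601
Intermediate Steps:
B = 110 (B = 57 + 53 = 110)
(B + U(-3))*(-43) = (110 - 3)*(-43) = 107*(-43) = -4601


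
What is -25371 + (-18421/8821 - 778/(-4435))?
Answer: -992617150482/39121135 ≈ -25373.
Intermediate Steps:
-25371 + (-18421/8821 - 778/(-4435)) = -25371 + (-18421*1/8821 - 778*(-1/4435)) = -25371 + (-18421/8821 + 778/4435) = -25371 - 74834397/39121135 = -992617150482/39121135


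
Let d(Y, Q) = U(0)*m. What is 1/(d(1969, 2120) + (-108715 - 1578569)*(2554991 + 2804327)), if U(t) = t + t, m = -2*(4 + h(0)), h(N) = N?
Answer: -1/9042691512312 ≈ -1.1059e-13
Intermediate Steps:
m = -8 (m = -2*(4 + 0) = -2*4 = -8)
U(t) = 2*t
d(Y, Q) = 0 (d(Y, Q) = (2*0)*(-8) = 0*(-8) = 0)
1/(d(1969, 2120) + (-108715 - 1578569)*(2554991 + 2804327)) = 1/(0 + (-108715 - 1578569)*(2554991 + 2804327)) = 1/(0 - 1687284*5359318) = 1/(0 - 9042691512312) = 1/(-9042691512312) = -1/9042691512312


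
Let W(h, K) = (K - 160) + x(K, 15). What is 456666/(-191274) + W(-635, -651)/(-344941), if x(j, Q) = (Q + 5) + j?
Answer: -26207834933/10996374139 ≈ -2.3833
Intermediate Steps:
x(j, Q) = 5 + Q + j (x(j, Q) = (5 + Q) + j = 5 + Q + j)
W(h, K) = -140 + 2*K (W(h, K) = (K - 160) + (5 + 15 + K) = (-160 + K) + (20 + K) = -140 + 2*K)
456666/(-191274) + W(-635, -651)/(-344941) = 456666/(-191274) + (-140 + 2*(-651))/(-344941) = 456666*(-1/191274) + (-140 - 1302)*(-1/344941) = -76111/31879 - 1442*(-1/344941) = -76111/31879 + 1442/344941 = -26207834933/10996374139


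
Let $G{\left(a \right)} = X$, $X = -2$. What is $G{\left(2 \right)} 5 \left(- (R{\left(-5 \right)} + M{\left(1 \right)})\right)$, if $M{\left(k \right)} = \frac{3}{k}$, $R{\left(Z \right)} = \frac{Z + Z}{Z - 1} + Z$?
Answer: $- \frac{10}{3} \approx -3.3333$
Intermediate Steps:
$R{\left(Z \right)} = Z + \frac{2 Z}{-1 + Z}$ ($R{\left(Z \right)} = \frac{2 Z}{-1 + Z} + Z = Z + \frac{2 Z}{-1 + Z}$)
$G{\left(a \right)} = -2$
$G{\left(2 \right)} 5 \left(- (R{\left(-5 \right)} + M{\left(1 \right)})\right) = \left(-2\right) 5 \left(- (- \frac{5 \left(1 - 5\right)}{-1 - 5} + \frac{3}{1})\right) = - 10 \left(- (\left(-5\right) \frac{1}{-6} \left(-4\right) + 3 \cdot 1)\right) = - 10 \left(- (\left(-5\right) \left(- \frac{1}{6}\right) \left(-4\right) + 3)\right) = - 10 \left(- (- \frac{10}{3} + 3)\right) = - 10 \left(\left(-1\right) \left(- \frac{1}{3}\right)\right) = \left(-10\right) \frac{1}{3} = - \frac{10}{3}$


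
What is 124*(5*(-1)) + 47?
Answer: -573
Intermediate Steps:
124*(5*(-1)) + 47 = 124*(-5) + 47 = -620 + 47 = -573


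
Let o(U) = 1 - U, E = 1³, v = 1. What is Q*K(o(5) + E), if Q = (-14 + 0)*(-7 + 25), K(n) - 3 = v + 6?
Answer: -2520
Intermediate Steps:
E = 1
K(n) = 10 (K(n) = 3 + (1 + 6) = 3 + 7 = 10)
Q = -252 (Q = -14*18 = -252)
Q*K(o(5) + E) = -252*10 = -2520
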